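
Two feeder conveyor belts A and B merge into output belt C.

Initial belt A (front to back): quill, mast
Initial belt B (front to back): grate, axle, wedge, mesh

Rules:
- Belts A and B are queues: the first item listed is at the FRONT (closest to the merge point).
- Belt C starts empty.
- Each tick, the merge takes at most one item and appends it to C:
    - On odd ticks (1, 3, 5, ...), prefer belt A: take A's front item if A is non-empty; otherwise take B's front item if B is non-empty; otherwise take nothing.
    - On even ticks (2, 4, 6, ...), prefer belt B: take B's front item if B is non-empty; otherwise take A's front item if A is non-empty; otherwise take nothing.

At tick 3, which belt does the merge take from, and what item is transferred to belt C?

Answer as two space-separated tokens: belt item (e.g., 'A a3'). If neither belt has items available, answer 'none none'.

Answer: A mast

Derivation:
Tick 1: prefer A, take quill from A; A=[mast] B=[grate,axle,wedge,mesh] C=[quill]
Tick 2: prefer B, take grate from B; A=[mast] B=[axle,wedge,mesh] C=[quill,grate]
Tick 3: prefer A, take mast from A; A=[-] B=[axle,wedge,mesh] C=[quill,grate,mast]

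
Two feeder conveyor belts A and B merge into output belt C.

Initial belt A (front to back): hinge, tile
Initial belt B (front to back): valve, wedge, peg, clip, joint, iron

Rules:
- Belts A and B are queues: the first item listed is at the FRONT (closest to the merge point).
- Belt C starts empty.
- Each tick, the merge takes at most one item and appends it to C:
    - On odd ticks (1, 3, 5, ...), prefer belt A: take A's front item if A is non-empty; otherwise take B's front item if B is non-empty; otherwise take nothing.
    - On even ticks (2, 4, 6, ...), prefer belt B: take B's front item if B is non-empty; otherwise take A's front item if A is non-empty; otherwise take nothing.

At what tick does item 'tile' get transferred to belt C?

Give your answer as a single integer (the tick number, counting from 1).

Answer: 3

Derivation:
Tick 1: prefer A, take hinge from A; A=[tile] B=[valve,wedge,peg,clip,joint,iron] C=[hinge]
Tick 2: prefer B, take valve from B; A=[tile] B=[wedge,peg,clip,joint,iron] C=[hinge,valve]
Tick 3: prefer A, take tile from A; A=[-] B=[wedge,peg,clip,joint,iron] C=[hinge,valve,tile]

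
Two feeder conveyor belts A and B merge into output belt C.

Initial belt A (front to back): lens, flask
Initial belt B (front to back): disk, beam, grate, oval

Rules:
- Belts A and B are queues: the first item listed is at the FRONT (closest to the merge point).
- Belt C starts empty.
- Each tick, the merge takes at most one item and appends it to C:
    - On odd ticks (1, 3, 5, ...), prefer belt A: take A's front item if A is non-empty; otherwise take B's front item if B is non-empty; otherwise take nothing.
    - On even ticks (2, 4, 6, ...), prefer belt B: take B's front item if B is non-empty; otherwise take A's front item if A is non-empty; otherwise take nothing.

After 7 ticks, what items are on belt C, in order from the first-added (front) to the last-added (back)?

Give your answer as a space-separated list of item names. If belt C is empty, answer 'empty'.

Answer: lens disk flask beam grate oval

Derivation:
Tick 1: prefer A, take lens from A; A=[flask] B=[disk,beam,grate,oval] C=[lens]
Tick 2: prefer B, take disk from B; A=[flask] B=[beam,grate,oval] C=[lens,disk]
Tick 3: prefer A, take flask from A; A=[-] B=[beam,grate,oval] C=[lens,disk,flask]
Tick 4: prefer B, take beam from B; A=[-] B=[grate,oval] C=[lens,disk,flask,beam]
Tick 5: prefer A, take grate from B; A=[-] B=[oval] C=[lens,disk,flask,beam,grate]
Tick 6: prefer B, take oval from B; A=[-] B=[-] C=[lens,disk,flask,beam,grate,oval]
Tick 7: prefer A, both empty, nothing taken; A=[-] B=[-] C=[lens,disk,flask,beam,grate,oval]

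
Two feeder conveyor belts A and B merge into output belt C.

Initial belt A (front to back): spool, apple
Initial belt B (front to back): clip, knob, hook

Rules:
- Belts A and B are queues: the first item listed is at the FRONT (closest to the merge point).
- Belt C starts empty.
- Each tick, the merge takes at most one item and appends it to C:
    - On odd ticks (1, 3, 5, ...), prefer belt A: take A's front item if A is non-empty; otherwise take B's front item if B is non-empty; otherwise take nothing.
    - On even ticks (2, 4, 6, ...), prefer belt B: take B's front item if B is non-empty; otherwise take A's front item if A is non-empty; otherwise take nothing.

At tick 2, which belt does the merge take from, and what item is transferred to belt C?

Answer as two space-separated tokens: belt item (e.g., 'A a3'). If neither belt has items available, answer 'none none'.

Tick 1: prefer A, take spool from A; A=[apple] B=[clip,knob,hook] C=[spool]
Tick 2: prefer B, take clip from B; A=[apple] B=[knob,hook] C=[spool,clip]

Answer: B clip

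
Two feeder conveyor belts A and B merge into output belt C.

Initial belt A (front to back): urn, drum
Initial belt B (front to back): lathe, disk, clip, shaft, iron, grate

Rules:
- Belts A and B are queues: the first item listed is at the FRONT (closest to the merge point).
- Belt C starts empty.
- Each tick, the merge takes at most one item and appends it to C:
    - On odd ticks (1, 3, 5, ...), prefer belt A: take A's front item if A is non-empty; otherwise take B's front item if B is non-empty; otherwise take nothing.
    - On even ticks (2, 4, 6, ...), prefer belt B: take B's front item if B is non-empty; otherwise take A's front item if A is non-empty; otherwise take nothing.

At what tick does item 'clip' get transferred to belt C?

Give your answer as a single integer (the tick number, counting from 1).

Tick 1: prefer A, take urn from A; A=[drum] B=[lathe,disk,clip,shaft,iron,grate] C=[urn]
Tick 2: prefer B, take lathe from B; A=[drum] B=[disk,clip,shaft,iron,grate] C=[urn,lathe]
Tick 3: prefer A, take drum from A; A=[-] B=[disk,clip,shaft,iron,grate] C=[urn,lathe,drum]
Tick 4: prefer B, take disk from B; A=[-] B=[clip,shaft,iron,grate] C=[urn,lathe,drum,disk]
Tick 5: prefer A, take clip from B; A=[-] B=[shaft,iron,grate] C=[urn,lathe,drum,disk,clip]

Answer: 5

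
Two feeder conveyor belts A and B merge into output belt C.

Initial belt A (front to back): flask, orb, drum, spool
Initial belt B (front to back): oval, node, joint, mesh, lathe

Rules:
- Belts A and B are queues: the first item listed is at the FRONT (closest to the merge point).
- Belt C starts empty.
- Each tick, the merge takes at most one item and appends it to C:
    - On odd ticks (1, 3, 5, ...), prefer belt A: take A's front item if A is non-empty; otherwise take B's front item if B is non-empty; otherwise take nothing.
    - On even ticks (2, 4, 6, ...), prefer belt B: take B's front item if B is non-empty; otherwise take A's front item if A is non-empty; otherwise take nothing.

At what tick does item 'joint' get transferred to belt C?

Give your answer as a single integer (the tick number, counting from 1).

Tick 1: prefer A, take flask from A; A=[orb,drum,spool] B=[oval,node,joint,mesh,lathe] C=[flask]
Tick 2: prefer B, take oval from B; A=[orb,drum,spool] B=[node,joint,mesh,lathe] C=[flask,oval]
Tick 3: prefer A, take orb from A; A=[drum,spool] B=[node,joint,mesh,lathe] C=[flask,oval,orb]
Tick 4: prefer B, take node from B; A=[drum,spool] B=[joint,mesh,lathe] C=[flask,oval,orb,node]
Tick 5: prefer A, take drum from A; A=[spool] B=[joint,mesh,lathe] C=[flask,oval,orb,node,drum]
Tick 6: prefer B, take joint from B; A=[spool] B=[mesh,lathe] C=[flask,oval,orb,node,drum,joint]

Answer: 6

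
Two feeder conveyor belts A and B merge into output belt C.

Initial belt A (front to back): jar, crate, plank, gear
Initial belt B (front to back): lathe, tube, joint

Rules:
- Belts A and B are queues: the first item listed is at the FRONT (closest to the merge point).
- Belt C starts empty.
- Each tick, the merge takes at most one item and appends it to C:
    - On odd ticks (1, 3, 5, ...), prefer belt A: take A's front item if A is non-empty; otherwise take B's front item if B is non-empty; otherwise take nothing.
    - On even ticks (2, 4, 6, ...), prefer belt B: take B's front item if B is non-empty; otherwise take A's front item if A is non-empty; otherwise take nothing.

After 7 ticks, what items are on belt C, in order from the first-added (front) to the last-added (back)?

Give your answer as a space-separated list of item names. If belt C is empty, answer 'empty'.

Answer: jar lathe crate tube plank joint gear

Derivation:
Tick 1: prefer A, take jar from A; A=[crate,plank,gear] B=[lathe,tube,joint] C=[jar]
Tick 2: prefer B, take lathe from B; A=[crate,plank,gear] B=[tube,joint] C=[jar,lathe]
Tick 3: prefer A, take crate from A; A=[plank,gear] B=[tube,joint] C=[jar,lathe,crate]
Tick 4: prefer B, take tube from B; A=[plank,gear] B=[joint] C=[jar,lathe,crate,tube]
Tick 5: prefer A, take plank from A; A=[gear] B=[joint] C=[jar,lathe,crate,tube,plank]
Tick 6: prefer B, take joint from B; A=[gear] B=[-] C=[jar,lathe,crate,tube,plank,joint]
Tick 7: prefer A, take gear from A; A=[-] B=[-] C=[jar,lathe,crate,tube,plank,joint,gear]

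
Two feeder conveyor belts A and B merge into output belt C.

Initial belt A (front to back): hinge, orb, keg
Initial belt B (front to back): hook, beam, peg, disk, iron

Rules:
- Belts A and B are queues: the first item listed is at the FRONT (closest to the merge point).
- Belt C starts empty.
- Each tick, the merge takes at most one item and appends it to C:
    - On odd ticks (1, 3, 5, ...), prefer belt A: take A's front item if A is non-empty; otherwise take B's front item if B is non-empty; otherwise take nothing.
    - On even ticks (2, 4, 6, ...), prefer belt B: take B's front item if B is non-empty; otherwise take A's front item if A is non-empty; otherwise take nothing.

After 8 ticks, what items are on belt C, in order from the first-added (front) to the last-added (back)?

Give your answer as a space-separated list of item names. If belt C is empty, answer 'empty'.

Tick 1: prefer A, take hinge from A; A=[orb,keg] B=[hook,beam,peg,disk,iron] C=[hinge]
Tick 2: prefer B, take hook from B; A=[orb,keg] B=[beam,peg,disk,iron] C=[hinge,hook]
Tick 3: prefer A, take orb from A; A=[keg] B=[beam,peg,disk,iron] C=[hinge,hook,orb]
Tick 4: prefer B, take beam from B; A=[keg] B=[peg,disk,iron] C=[hinge,hook,orb,beam]
Tick 5: prefer A, take keg from A; A=[-] B=[peg,disk,iron] C=[hinge,hook,orb,beam,keg]
Tick 6: prefer B, take peg from B; A=[-] B=[disk,iron] C=[hinge,hook,orb,beam,keg,peg]
Tick 7: prefer A, take disk from B; A=[-] B=[iron] C=[hinge,hook,orb,beam,keg,peg,disk]
Tick 8: prefer B, take iron from B; A=[-] B=[-] C=[hinge,hook,orb,beam,keg,peg,disk,iron]

Answer: hinge hook orb beam keg peg disk iron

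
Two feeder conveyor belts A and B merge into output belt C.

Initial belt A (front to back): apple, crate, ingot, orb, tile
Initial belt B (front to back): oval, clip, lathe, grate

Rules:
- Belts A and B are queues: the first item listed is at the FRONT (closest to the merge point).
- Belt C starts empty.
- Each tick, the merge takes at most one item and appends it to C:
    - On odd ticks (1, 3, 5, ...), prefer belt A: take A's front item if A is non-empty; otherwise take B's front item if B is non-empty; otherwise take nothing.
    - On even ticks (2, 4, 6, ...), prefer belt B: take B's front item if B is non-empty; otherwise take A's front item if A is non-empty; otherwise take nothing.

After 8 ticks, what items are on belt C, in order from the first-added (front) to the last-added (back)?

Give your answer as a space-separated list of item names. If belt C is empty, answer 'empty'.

Tick 1: prefer A, take apple from A; A=[crate,ingot,orb,tile] B=[oval,clip,lathe,grate] C=[apple]
Tick 2: prefer B, take oval from B; A=[crate,ingot,orb,tile] B=[clip,lathe,grate] C=[apple,oval]
Tick 3: prefer A, take crate from A; A=[ingot,orb,tile] B=[clip,lathe,grate] C=[apple,oval,crate]
Tick 4: prefer B, take clip from B; A=[ingot,orb,tile] B=[lathe,grate] C=[apple,oval,crate,clip]
Tick 5: prefer A, take ingot from A; A=[orb,tile] B=[lathe,grate] C=[apple,oval,crate,clip,ingot]
Tick 6: prefer B, take lathe from B; A=[orb,tile] B=[grate] C=[apple,oval,crate,clip,ingot,lathe]
Tick 7: prefer A, take orb from A; A=[tile] B=[grate] C=[apple,oval,crate,clip,ingot,lathe,orb]
Tick 8: prefer B, take grate from B; A=[tile] B=[-] C=[apple,oval,crate,clip,ingot,lathe,orb,grate]

Answer: apple oval crate clip ingot lathe orb grate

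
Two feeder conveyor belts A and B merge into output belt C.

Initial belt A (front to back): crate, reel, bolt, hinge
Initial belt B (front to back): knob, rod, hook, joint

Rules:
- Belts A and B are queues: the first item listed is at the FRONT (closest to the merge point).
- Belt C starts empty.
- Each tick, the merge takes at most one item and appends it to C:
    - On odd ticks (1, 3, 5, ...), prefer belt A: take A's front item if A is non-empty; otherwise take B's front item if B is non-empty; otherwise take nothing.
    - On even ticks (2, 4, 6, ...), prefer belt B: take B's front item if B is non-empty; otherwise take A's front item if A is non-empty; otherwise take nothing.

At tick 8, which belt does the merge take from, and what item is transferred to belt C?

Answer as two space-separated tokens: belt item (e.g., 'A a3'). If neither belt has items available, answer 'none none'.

Answer: B joint

Derivation:
Tick 1: prefer A, take crate from A; A=[reel,bolt,hinge] B=[knob,rod,hook,joint] C=[crate]
Tick 2: prefer B, take knob from B; A=[reel,bolt,hinge] B=[rod,hook,joint] C=[crate,knob]
Tick 3: prefer A, take reel from A; A=[bolt,hinge] B=[rod,hook,joint] C=[crate,knob,reel]
Tick 4: prefer B, take rod from B; A=[bolt,hinge] B=[hook,joint] C=[crate,knob,reel,rod]
Tick 5: prefer A, take bolt from A; A=[hinge] B=[hook,joint] C=[crate,knob,reel,rod,bolt]
Tick 6: prefer B, take hook from B; A=[hinge] B=[joint] C=[crate,knob,reel,rod,bolt,hook]
Tick 7: prefer A, take hinge from A; A=[-] B=[joint] C=[crate,knob,reel,rod,bolt,hook,hinge]
Tick 8: prefer B, take joint from B; A=[-] B=[-] C=[crate,knob,reel,rod,bolt,hook,hinge,joint]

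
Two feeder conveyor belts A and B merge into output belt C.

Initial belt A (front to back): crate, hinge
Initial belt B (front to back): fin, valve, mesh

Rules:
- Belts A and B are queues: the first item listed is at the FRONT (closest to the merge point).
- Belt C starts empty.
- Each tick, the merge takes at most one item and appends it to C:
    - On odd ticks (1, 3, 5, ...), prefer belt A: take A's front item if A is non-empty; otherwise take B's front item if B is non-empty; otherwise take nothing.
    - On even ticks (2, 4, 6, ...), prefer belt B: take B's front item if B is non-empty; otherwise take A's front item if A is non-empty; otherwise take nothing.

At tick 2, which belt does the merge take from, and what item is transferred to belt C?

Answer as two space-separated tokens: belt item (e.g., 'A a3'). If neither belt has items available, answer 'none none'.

Tick 1: prefer A, take crate from A; A=[hinge] B=[fin,valve,mesh] C=[crate]
Tick 2: prefer B, take fin from B; A=[hinge] B=[valve,mesh] C=[crate,fin]

Answer: B fin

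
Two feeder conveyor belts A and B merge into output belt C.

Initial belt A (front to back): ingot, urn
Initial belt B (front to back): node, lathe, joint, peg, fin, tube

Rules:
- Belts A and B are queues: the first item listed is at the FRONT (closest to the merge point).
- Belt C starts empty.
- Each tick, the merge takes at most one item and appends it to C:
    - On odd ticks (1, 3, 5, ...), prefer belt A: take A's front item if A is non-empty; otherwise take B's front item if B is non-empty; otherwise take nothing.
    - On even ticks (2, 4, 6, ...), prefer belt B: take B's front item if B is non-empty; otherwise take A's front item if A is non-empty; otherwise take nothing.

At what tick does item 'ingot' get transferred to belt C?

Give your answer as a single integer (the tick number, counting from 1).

Tick 1: prefer A, take ingot from A; A=[urn] B=[node,lathe,joint,peg,fin,tube] C=[ingot]

Answer: 1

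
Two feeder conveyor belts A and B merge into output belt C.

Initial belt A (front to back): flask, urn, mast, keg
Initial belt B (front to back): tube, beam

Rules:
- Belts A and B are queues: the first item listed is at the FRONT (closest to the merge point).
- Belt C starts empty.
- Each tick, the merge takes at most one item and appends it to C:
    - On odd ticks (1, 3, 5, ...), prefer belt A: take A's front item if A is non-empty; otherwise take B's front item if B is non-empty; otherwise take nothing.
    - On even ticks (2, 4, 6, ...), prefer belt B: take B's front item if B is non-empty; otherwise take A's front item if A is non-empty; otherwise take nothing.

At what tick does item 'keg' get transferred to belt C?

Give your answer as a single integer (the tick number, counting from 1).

Answer: 6

Derivation:
Tick 1: prefer A, take flask from A; A=[urn,mast,keg] B=[tube,beam] C=[flask]
Tick 2: prefer B, take tube from B; A=[urn,mast,keg] B=[beam] C=[flask,tube]
Tick 3: prefer A, take urn from A; A=[mast,keg] B=[beam] C=[flask,tube,urn]
Tick 4: prefer B, take beam from B; A=[mast,keg] B=[-] C=[flask,tube,urn,beam]
Tick 5: prefer A, take mast from A; A=[keg] B=[-] C=[flask,tube,urn,beam,mast]
Tick 6: prefer B, take keg from A; A=[-] B=[-] C=[flask,tube,urn,beam,mast,keg]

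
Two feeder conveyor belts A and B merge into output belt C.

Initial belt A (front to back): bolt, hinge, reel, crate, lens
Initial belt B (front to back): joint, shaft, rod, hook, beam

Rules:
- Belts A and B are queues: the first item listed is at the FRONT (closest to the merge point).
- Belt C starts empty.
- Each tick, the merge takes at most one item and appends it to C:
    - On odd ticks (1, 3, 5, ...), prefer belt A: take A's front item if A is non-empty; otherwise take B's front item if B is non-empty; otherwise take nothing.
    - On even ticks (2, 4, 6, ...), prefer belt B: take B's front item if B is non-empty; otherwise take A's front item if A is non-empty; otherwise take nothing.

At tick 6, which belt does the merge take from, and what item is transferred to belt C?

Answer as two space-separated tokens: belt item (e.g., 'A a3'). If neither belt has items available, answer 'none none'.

Tick 1: prefer A, take bolt from A; A=[hinge,reel,crate,lens] B=[joint,shaft,rod,hook,beam] C=[bolt]
Tick 2: prefer B, take joint from B; A=[hinge,reel,crate,lens] B=[shaft,rod,hook,beam] C=[bolt,joint]
Tick 3: prefer A, take hinge from A; A=[reel,crate,lens] B=[shaft,rod,hook,beam] C=[bolt,joint,hinge]
Tick 4: prefer B, take shaft from B; A=[reel,crate,lens] B=[rod,hook,beam] C=[bolt,joint,hinge,shaft]
Tick 5: prefer A, take reel from A; A=[crate,lens] B=[rod,hook,beam] C=[bolt,joint,hinge,shaft,reel]
Tick 6: prefer B, take rod from B; A=[crate,lens] B=[hook,beam] C=[bolt,joint,hinge,shaft,reel,rod]

Answer: B rod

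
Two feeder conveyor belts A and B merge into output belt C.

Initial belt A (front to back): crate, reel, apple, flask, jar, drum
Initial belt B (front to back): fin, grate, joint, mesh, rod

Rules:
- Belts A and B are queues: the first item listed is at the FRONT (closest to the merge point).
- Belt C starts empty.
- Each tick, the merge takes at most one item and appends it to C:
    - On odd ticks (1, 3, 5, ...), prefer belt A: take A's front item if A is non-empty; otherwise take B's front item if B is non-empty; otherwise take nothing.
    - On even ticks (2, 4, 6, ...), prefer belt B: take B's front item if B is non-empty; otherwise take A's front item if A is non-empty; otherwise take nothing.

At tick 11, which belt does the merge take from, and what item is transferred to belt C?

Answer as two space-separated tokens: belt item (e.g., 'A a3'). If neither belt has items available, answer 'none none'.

Answer: A drum

Derivation:
Tick 1: prefer A, take crate from A; A=[reel,apple,flask,jar,drum] B=[fin,grate,joint,mesh,rod] C=[crate]
Tick 2: prefer B, take fin from B; A=[reel,apple,flask,jar,drum] B=[grate,joint,mesh,rod] C=[crate,fin]
Tick 3: prefer A, take reel from A; A=[apple,flask,jar,drum] B=[grate,joint,mesh,rod] C=[crate,fin,reel]
Tick 4: prefer B, take grate from B; A=[apple,flask,jar,drum] B=[joint,mesh,rod] C=[crate,fin,reel,grate]
Tick 5: prefer A, take apple from A; A=[flask,jar,drum] B=[joint,mesh,rod] C=[crate,fin,reel,grate,apple]
Tick 6: prefer B, take joint from B; A=[flask,jar,drum] B=[mesh,rod] C=[crate,fin,reel,grate,apple,joint]
Tick 7: prefer A, take flask from A; A=[jar,drum] B=[mesh,rod] C=[crate,fin,reel,grate,apple,joint,flask]
Tick 8: prefer B, take mesh from B; A=[jar,drum] B=[rod] C=[crate,fin,reel,grate,apple,joint,flask,mesh]
Tick 9: prefer A, take jar from A; A=[drum] B=[rod] C=[crate,fin,reel,grate,apple,joint,flask,mesh,jar]
Tick 10: prefer B, take rod from B; A=[drum] B=[-] C=[crate,fin,reel,grate,apple,joint,flask,mesh,jar,rod]
Tick 11: prefer A, take drum from A; A=[-] B=[-] C=[crate,fin,reel,grate,apple,joint,flask,mesh,jar,rod,drum]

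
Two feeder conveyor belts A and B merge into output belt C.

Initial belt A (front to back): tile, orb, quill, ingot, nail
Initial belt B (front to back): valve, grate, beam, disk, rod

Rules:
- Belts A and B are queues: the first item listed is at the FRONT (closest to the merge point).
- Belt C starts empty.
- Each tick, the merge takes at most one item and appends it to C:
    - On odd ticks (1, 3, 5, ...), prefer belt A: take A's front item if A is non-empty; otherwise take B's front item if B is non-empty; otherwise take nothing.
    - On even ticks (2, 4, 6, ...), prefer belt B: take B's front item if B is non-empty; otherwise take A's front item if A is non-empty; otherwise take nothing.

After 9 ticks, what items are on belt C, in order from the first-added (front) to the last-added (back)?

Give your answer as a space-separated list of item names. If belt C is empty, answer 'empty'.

Tick 1: prefer A, take tile from A; A=[orb,quill,ingot,nail] B=[valve,grate,beam,disk,rod] C=[tile]
Tick 2: prefer B, take valve from B; A=[orb,quill,ingot,nail] B=[grate,beam,disk,rod] C=[tile,valve]
Tick 3: prefer A, take orb from A; A=[quill,ingot,nail] B=[grate,beam,disk,rod] C=[tile,valve,orb]
Tick 4: prefer B, take grate from B; A=[quill,ingot,nail] B=[beam,disk,rod] C=[tile,valve,orb,grate]
Tick 5: prefer A, take quill from A; A=[ingot,nail] B=[beam,disk,rod] C=[tile,valve,orb,grate,quill]
Tick 6: prefer B, take beam from B; A=[ingot,nail] B=[disk,rod] C=[tile,valve,orb,grate,quill,beam]
Tick 7: prefer A, take ingot from A; A=[nail] B=[disk,rod] C=[tile,valve,orb,grate,quill,beam,ingot]
Tick 8: prefer B, take disk from B; A=[nail] B=[rod] C=[tile,valve,orb,grate,quill,beam,ingot,disk]
Tick 9: prefer A, take nail from A; A=[-] B=[rod] C=[tile,valve,orb,grate,quill,beam,ingot,disk,nail]

Answer: tile valve orb grate quill beam ingot disk nail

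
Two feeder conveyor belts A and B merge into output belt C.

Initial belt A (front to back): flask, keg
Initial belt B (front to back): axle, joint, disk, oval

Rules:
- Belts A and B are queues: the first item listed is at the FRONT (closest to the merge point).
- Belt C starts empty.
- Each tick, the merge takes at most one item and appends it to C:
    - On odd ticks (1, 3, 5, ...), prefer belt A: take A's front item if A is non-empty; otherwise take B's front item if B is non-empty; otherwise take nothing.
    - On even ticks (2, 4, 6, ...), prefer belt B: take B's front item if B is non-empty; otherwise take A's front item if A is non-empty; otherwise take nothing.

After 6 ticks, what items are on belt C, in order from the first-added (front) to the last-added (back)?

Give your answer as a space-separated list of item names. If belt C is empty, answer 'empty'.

Tick 1: prefer A, take flask from A; A=[keg] B=[axle,joint,disk,oval] C=[flask]
Tick 2: prefer B, take axle from B; A=[keg] B=[joint,disk,oval] C=[flask,axle]
Tick 3: prefer A, take keg from A; A=[-] B=[joint,disk,oval] C=[flask,axle,keg]
Tick 4: prefer B, take joint from B; A=[-] B=[disk,oval] C=[flask,axle,keg,joint]
Tick 5: prefer A, take disk from B; A=[-] B=[oval] C=[flask,axle,keg,joint,disk]
Tick 6: prefer B, take oval from B; A=[-] B=[-] C=[flask,axle,keg,joint,disk,oval]

Answer: flask axle keg joint disk oval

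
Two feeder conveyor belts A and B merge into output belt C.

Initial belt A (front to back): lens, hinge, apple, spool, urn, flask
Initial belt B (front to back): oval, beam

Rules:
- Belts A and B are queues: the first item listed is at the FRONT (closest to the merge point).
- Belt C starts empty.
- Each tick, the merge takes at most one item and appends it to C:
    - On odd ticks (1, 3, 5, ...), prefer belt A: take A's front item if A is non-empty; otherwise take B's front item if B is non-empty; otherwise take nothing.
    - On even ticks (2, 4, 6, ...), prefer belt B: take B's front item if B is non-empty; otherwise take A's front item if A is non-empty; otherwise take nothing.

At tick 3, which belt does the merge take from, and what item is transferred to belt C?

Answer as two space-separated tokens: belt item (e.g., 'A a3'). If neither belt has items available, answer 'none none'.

Tick 1: prefer A, take lens from A; A=[hinge,apple,spool,urn,flask] B=[oval,beam] C=[lens]
Tick 2: prefer B, take oval from B; A=[hinge,apple,spool,urn,flask] B=[beam] C=[lens,oval]
Tick 3: prefer A, take hinge from A; A=[apple,spool,urn,flask] B=[beam] C=[lens,oval,hinge]

Answer: A hinge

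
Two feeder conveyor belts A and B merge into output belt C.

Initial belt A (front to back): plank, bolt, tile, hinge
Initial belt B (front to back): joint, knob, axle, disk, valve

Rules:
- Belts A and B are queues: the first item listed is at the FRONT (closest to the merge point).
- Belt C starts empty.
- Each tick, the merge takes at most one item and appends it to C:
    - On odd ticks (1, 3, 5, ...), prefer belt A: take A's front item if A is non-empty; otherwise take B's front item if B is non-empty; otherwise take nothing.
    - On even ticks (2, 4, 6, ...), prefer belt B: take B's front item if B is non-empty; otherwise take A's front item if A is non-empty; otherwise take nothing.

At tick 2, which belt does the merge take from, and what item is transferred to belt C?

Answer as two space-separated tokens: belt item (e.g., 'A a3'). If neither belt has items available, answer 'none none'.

Answer: B joint

Derivation:
Tick 1: prefer A, take plank from A; A=[bolt,tile,hinge] B=[joint,knob,axle,disk,valve] C=[plank]
Tick 2: prefer B, take joint from B; A=[bolt,tile,hinge] B=[knob,axle,disk,valve] C=[plank,joint]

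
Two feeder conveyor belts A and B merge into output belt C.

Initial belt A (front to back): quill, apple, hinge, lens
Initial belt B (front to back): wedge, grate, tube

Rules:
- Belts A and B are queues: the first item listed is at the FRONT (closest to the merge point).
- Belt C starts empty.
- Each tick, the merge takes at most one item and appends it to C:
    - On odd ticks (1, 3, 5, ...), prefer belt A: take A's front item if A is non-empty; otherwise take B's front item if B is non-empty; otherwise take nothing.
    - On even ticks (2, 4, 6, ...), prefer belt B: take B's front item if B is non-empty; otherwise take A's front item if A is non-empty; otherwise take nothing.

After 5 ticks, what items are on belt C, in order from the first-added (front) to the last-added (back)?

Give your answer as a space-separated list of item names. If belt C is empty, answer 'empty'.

Tick 1: prefer A, take quill from A; A=[apple,hinge,lens] B=[wedge,grate,tube] C=[quill]
Tick 2: prefer B, take wedge from B; A=[apple,hinge,lens] B=[grate,tube] C=[quill,wedge]
Tick 3: prefer A, take apple from A; A=[hinge,lens] B=[grate,tube] C=[quill,wedge,apple]
Tick 4: prefer B, take grate from B; A=[hinge,lens] B=[tube] C=[quill,wedge,apple,grate]
Tick 5: prefer A, take hinge from A; A=[lens] B=[tube] C=[quill,wedge,apple,grate,hinge]

Answer: quill wedge apple grate hinge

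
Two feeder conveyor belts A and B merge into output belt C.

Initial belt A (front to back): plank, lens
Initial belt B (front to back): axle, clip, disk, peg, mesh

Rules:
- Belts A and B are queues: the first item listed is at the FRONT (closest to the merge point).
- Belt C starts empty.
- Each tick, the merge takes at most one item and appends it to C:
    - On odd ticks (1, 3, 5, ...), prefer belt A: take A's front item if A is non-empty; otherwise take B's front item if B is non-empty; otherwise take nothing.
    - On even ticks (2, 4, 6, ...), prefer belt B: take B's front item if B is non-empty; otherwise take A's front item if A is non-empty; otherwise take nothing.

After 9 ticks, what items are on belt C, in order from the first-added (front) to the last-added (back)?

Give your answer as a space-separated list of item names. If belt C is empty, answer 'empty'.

Tick 1: prefer A, take plank from A; A=[lens] B=[axle,clip,disk,peg,mesh] C=[plank]
Tick 2: prefer B, take axle from B; A=[lens] B=[clip,disk,peg,mesh] C=[plank,axle]
Tick 3: prefer A, take lens from A; A=[-] B=[clip,disk,peg,mesh] C=[plank,axle,lens]
Tick 4: prefer B, take clip from B; A=[-] B=[disk,peg,mesh] C=[plank,axle,lens,clip]
Tick 5: prefer A, take disk from B; A=[-] B=[peg,mesh] C=[plank,axle,lens,clip,disk]
Tick 6: prefer B, take peg from B; A=[-] B=[mesh] C=[plank,axle,lens,clip,disk,peg]
Tick 7: prefer A, take mesh from B; A=[-] B=[-] C=[plank,axle,lens,clip,disk,peg,mesh]
Tick 8: prefer B, both empty, nothing taken; A=[-] B=[-] C=[plank,axle,lens,clip,disk,peg,mesh]
Tick 9: prefer A, both empty, nothing taken; A=[-] B=[-] C=[plank,axle,lens,clip,disk,peg,mesh]

Answer: plank axle lens clip disk peg mesh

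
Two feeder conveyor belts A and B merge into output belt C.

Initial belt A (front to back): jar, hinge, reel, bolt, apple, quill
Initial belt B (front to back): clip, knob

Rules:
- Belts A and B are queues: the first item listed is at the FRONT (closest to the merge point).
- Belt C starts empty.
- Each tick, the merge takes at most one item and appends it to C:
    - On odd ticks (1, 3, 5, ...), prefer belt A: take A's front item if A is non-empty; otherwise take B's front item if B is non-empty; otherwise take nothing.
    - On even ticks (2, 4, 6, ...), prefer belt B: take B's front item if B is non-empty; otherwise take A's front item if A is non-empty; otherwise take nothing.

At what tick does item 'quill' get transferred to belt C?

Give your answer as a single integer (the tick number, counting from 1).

Tick 1: prefer A, take jar from A; A=[hinge,reel,bolt,apple,quill] B=[clip,knob] C=[jar]
Tick 2: prefer B, take clip from B; A=[hinge,reel,bolt,apple,quill] B=[knob] C=[jar,clip]
Tick 3: prefer A, take hinge from A; A=[reel,bolt,apple,quill] B=[knob] C=[jar,clip,hinge]
Tick 4: prefer B, take knob from B; A=[reel,bolt,apple,quill] B=[-] C=[jar,clip,hinge,knob]
Tick 5: prefer A, take reel from A; A=[bolt,apple,quill] B=[-] C=[jar,clip,hinge,knob,reel]
Tick 6: prefer B, take bolt from A; A=[apple,quill] B=[-] C=[jar,clip,hinge,knob,reel,bolt]
Tick 7: prefer A, take apple from A; A=[quill] B=[-] C=[jar,clip,hinge,knob,reel,bolt,apple]
Tick 8: prefer B, take quill from A; A=[-] B=[-] C=[jar,clip,hinge,knob,reel,bolt,apple,quill]

Answer: 8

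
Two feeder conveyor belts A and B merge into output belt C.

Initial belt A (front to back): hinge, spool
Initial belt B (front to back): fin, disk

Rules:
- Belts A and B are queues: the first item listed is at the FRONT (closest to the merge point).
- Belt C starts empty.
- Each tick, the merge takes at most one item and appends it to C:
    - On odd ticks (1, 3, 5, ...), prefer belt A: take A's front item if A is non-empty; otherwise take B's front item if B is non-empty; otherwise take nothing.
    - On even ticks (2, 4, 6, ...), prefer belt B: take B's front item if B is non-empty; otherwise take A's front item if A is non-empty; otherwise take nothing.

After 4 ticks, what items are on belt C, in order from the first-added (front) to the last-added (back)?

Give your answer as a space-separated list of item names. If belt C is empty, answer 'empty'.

Answer: hinge fin spool disk

Derivation:
Tick 1: prefer A, take hinge from A; A=[spool] B=[fin,disk] C=[hinge]
Tick 2: prefer B, take fin from B; A=[spool] B=[disk] C=[hinge,fin]
Tick 3: prefer A, take spool from A; A=[-] B=[disk] C=[hinge,fin,spool]
Tick 4: prefer B, take disk from B; A=[-] B=[-] C=[hinge,fin,spool,disk]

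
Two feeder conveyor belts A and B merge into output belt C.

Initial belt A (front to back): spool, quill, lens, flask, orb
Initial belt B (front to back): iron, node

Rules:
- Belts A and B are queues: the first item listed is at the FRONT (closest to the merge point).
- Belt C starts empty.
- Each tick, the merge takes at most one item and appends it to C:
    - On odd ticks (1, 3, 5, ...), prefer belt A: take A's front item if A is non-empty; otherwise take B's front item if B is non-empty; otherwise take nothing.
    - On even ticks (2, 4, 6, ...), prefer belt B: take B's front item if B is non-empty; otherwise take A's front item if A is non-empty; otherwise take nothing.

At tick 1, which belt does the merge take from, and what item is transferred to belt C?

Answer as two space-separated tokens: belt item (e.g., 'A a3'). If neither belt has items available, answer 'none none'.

Answer: A spool

Derivation:
Tick 1: prefer A, take spool from A; A=[quill,lens,flask,orb] B=[iron,node] C=[spool]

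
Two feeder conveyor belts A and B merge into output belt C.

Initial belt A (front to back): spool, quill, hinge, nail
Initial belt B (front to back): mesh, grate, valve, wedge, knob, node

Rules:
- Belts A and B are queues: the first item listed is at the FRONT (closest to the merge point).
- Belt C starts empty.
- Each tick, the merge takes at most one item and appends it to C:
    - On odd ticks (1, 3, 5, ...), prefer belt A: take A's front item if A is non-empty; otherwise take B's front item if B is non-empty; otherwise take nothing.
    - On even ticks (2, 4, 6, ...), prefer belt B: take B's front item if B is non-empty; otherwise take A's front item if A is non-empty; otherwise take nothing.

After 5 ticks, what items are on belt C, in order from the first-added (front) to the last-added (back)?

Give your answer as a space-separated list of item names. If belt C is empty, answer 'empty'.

Tick 1: prefer A, take spool from A; A=[quill,hinge,nail] B=[mesh,grate,valve,wedge,knob,node] C=[spool]
Tick 2: prefer B, take mesh from B; A=[quill,hinge,nail] B=[grate,valve,wedge,knob,node] C=[spool,mesh]
Tick 3: prefer A, take quill from A; A=[hinge,nail] B=[grate,valve,wedge,knob,node] C=[spool,mesh,quill]
Tick 4: prefer B, take grate from B; A=[hinge,nail] B=[valve,wedge,knob,node] C=[spool,mesh,quill,grate]
Tick 5: prefer A, take hinge from A; A=[nail] B=[valve,wedge,knob,node] C=[spool,mesh,quill,grate,hinge]

Answer: spool mesh quill grate hinge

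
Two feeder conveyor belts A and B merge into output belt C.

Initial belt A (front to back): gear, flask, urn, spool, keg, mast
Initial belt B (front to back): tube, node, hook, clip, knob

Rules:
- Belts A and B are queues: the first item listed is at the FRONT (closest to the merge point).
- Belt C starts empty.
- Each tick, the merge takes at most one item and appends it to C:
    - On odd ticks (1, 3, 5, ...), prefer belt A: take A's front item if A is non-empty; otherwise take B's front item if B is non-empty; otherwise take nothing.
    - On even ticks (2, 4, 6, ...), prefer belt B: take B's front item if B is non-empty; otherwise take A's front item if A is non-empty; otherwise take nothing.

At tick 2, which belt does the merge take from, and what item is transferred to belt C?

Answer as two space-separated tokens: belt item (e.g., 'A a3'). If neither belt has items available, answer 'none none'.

Tick 1: prefer A, take gear from A; A=[flask,urn,spool,keg,mast] B=[tube,node,hook,clip,knob] C=[gear]
Tick 2: prefer B, take tube from B; A=[flask,urn,spool,keg,mast] B=[node,hook,clip,knob] C=[gear,tube]

Answer: B tube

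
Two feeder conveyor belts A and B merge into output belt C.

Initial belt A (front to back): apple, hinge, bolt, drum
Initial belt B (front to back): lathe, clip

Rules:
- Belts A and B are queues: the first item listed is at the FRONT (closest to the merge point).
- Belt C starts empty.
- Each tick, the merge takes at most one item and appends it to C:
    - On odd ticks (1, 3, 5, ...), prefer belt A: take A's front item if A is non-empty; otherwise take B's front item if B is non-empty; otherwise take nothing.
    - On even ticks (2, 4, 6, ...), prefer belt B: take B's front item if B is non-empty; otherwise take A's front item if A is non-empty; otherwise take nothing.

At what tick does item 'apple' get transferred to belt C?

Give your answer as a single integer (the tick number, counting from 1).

Tick 1: prefer A, take apple from A; A=[hinge,bolt,drum] B=[lathe,clip] C=[apple]

Answer: 1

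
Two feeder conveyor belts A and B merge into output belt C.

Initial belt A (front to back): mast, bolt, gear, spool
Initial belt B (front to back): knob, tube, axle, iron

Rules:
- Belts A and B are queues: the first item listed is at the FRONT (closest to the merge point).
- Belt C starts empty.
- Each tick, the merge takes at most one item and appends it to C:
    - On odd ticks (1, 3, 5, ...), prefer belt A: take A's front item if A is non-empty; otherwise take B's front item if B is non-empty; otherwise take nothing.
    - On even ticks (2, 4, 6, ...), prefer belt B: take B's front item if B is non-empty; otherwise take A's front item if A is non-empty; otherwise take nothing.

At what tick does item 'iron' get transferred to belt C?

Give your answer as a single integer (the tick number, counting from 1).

Tick 1: prefer A, take mast from A; A=[bolt,gear,spool] B=[knob,tube,axle,iron] C=[mast]
Tick 2: prefer B, take knob from B; A=[bolt,gear,spool] B=[tube,axle,iron] C=[mast,knob]
Tick 3: prefer A, take bolt from A; A=[gear,spool] B=[tube,axle,iron] C=[mast,knob,bolt]
Tick 4: prefer B, take tube from B; A=[gear,spool] B=[axle,iron] C=[mast,knob,bolt,tube]
Tick 5: prefer A, take gear from A; A=[spool] B=[axle,iron] C=[mast,knob,bolt,tube,gear]
Tick 6: prefer B, take axle from B; A=[spool] B=[iron] C=[mast,knob,bolt,tube,gear,axle]
Tick 7: prefer A, take spool from A; A=[-] B=[iron] C=[mast,knob,bolt,tube,gear,axle,spool]
Tick 8: prefer B, take iron from B; A=[-] B=[-] C=[mast,knob,bolt,tube,gear,axle,spool,iron]

Answer: 8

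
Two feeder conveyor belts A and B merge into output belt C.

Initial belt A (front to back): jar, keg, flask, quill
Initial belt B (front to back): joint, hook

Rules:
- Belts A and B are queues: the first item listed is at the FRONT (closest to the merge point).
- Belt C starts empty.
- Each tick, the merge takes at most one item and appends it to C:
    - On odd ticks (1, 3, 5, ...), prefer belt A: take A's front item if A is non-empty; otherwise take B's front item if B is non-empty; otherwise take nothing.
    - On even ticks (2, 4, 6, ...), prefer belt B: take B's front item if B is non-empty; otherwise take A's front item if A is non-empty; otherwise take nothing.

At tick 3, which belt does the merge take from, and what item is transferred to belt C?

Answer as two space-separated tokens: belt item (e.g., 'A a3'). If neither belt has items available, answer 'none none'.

Answer: A keg

Derivation:
Tick 1: prefer A, take jar from A; A=[keg,flask,quill] B=[joint,hook] C=[jar]
Tick 2: prefer B, take joint from B; A=[keg,flask,quill] B=[hook] C=[jar,joint]
Tick 3: prefer A, take keg from A; A=[flask,quill] B=[hook] C=[jar,joint,keg]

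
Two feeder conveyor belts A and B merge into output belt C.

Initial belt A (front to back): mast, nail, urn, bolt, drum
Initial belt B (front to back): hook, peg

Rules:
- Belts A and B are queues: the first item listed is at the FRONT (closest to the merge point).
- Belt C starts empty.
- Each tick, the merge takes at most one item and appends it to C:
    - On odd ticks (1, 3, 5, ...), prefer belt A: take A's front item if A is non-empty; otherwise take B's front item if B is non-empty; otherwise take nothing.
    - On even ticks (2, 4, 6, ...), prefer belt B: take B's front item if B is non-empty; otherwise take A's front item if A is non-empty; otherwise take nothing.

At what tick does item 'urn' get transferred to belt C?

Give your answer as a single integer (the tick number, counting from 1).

Answer: 5

Derivation:
Tick 1: prefer A, take mast from A; A=[nail,urn,bolt,drum] B=[hook,peg] C=[mast]
Tick 2: prefer B, take hook from B; A=[nail,urn,bolt,drum] B=[peg] C=[mast,hook]
Tick 3: prefer A, take nail from A; A=[urn,bolt,drum] B=[peg] C=[mast,hook,nail]
Tick 4: prefer B, take peg from B; A=[urn,bolt,drum] B=[-] C=[mast,hook,nail,peg]
Tick 5: prefer A, take urn from A; A=[bolt,drum] B=[-] C=[mast,hook,nail,peg,urn]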